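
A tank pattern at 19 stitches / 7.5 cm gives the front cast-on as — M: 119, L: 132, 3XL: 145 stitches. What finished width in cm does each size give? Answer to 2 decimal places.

M 46.97 cm; L 52.11 cm; 3XL 57.24 cm.

19/7.5 = 2.533 sts per cm.
M: 119 / 2.533 = 46.974 → 46.97 cm.
L: 132 / 2.533 = 52.105 → 52.11 cm.
3XL: 145 / 2.533 = 57.237 → 57.24 cm.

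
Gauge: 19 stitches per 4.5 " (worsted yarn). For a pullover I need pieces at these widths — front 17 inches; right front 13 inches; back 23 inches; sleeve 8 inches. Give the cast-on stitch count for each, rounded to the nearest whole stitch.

Rate = 19/4.5 = 4.222 sts per in.
front: 17 × 4.222 = 71.78 → 72.
right front: 13 × 4.222 = 54.89 → 55.
back: 23 × 4.222 = 97.11 → 97.
sleeve: 8 × 4.222 = 33.78 → 34.

front 72; right front 55; back 97; sleeve 34.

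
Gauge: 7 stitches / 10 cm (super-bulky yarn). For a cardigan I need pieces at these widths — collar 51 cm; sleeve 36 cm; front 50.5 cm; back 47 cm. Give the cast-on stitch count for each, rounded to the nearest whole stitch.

Rate = 7/10 = 0.7 sts per cm.
collar: 51 × 0.7 = 35.70 → 36.
sleeve: 36 × 0.7 = 25.20 → 25.
front: 50.5 × 0.7 = 35.35 → 35.
back: 47 × 0.7 = 32.90 → 33.

collar 36; sleeve 25; front 35; back 33.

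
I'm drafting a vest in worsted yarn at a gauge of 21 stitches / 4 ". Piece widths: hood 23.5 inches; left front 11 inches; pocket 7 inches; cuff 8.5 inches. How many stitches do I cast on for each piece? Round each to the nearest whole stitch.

Rate = 21/4 = 5.25 sts per in.
hood: 23.5 × 5.25 = 123.38 → 123.
left front: 11 × 5.25 = 57.75 → 58.
pocket: 7 × 5.25 = 36.75 → 37.
cuff: 8.5 × 5.25 = 44.62 → 45.

hood 123; left front 58; pocket 37; cuff 45.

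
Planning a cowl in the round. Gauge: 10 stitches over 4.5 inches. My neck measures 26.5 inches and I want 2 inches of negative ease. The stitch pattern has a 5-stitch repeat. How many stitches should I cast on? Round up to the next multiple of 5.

CO 55 sts.

Finished = 26.5 − 2 = 24.5 inches.
10 / 4.5 = 2.222 sts/in.
24.5 × 2.222 = 54.44 sts.
Next multiple of 5: 55.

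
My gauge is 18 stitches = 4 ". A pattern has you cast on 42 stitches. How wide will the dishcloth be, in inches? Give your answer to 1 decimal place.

18 stitches / 4 inch = 4.5 stitches per inch.
42 / 4.5 = 9.33 inches.

9.3 inches.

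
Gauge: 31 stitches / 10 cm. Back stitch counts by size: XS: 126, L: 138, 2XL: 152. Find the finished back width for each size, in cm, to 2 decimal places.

XS 40.65 cm; L 44.52 cm; 2XL 49.03 cm.

31/10 = 3.1 sts per cm.
XS: 126 / 3.1 = 40.645 → 40.65 cm.
L: 138 / 3.1 = 44.516 → 44.52 cm.
2XL: 152 / 3.1 = 49.032 → 49.03 cm.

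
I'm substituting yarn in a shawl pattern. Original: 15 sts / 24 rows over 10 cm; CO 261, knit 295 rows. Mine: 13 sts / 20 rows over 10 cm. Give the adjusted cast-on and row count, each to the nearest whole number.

Stitches: 261 × 13/15 = 226.20 → 226.
Rows: 295 × 20/24 = 245.83 → 246.

Cast on 226 stitches; work 246 rows.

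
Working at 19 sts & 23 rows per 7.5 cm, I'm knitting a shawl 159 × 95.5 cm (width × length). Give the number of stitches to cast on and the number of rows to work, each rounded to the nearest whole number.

Cast on 403 stitches and work 293 rows.

Stitch gauge = 19/7.5 = 2.533 sts/cm; 159 × 2.533 = 402.80 → 403 sts.
Row gauge = 23/7.5 = 3.067 rows/cm; 95.5 × 3.067 = 292.87 → 293 rows.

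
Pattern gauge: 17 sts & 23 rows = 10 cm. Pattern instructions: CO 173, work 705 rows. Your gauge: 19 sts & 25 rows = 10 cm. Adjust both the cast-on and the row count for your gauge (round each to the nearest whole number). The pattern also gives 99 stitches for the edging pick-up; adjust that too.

Cast on 193 stitches; work 766 rows; edging pick-up 111 stitches.

Stitches: 173 × 19/17 = 193.35 → 193.
Rows: 705 × 25/23 = 766.30 → 766.
edging pick-up: 99 × 19/17 = 110.65 → 111.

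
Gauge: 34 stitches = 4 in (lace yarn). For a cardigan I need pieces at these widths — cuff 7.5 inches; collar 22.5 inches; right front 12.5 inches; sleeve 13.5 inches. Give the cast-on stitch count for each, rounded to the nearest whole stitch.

Rate = 34/4 = 8.5 sts per in.
cuff: 7.5 × 8.5 = 63.75 → 64.
collar: 22.5 × 8.5 = 191.25 → 191.
right front: 12.5 × 8.5 = 106.25 → 106.
sleeve: 13.5 × 8.5 = 114.75 → 115.

cuff 64; collar 191; right front 106; sleeve 115.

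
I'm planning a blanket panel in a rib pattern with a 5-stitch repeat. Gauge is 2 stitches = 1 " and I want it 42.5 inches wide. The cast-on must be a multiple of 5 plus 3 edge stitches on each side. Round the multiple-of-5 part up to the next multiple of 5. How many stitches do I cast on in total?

CO 86 sts.

2 / 1 = 2 sts per inch.
42.5 × 2 = 85.00 sts.
Less 6 edge sts → 79.00 for the repeat.
Next multiple of 5: 80.
Add back 6 edge sts → 86.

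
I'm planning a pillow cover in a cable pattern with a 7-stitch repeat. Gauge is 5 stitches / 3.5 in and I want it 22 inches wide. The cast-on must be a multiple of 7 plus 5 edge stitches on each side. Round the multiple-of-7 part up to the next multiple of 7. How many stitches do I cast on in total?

5 / 3.5 = 1.429 sts per inch.
22 × 1.429 = 31.43 sts.
Less 10 edge sts → 21.43 for the repeat.
Next multiple of 7: 28.
Add back 10 edge sts → 38.

Cast on 38 stitches.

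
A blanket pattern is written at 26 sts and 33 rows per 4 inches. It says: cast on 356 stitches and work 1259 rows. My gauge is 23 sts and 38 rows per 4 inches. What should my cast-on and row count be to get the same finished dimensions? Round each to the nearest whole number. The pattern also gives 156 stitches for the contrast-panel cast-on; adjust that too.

Stitches: 356 × 23/26 = 314.92 → 315.
Rows: 1259 × 38/33 = 1449.76 → 1450.
contrast-panel cast-on: 156 × 23/26 = 138.00 → 138.

Cast on 315 stitches; work 1450 rows; contrast-panel cast-on 138 stitches.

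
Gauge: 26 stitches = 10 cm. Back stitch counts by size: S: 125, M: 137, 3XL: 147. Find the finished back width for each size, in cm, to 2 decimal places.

26/10 = 2.6 sts per cm.
S: 125 / 2.6 = 48.077 → 48.08 cm.
M: 137 / 2.6 = 52.692 → 52.69 cm.
3XL: 147 / 2.6 = 56.538 → 56.54 cm.

S 48.08 cm; M 52.69 cm; 3XL 56.54 cm.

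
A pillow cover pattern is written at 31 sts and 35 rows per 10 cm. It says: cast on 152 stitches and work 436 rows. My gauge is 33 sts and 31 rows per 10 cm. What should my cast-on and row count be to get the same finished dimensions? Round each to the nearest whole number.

Cast on 162 stitches; work 386 rows.

Stitches: 152 × 33/31 = 161.81 → 162.
Rows: 436 × 31/35 = 386.17 → 386.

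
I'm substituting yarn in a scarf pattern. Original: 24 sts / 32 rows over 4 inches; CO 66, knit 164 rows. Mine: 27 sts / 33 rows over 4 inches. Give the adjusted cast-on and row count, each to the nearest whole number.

Cast on 74 stitches; work 169 rows.

Stitches: 66 × 27/24 = 74.25 → 74.
Rows: 164 × 33/32 = 169.12 → 169.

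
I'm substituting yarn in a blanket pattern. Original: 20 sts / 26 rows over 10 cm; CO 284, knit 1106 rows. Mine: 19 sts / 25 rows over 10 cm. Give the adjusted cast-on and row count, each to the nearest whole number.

Stitches: 284 × 19/20 = 269.80 → 270.
Rows: 1106 × 25/26 = 1063.46 → 1063.

Cast on 270 stitches; work 1063 rows.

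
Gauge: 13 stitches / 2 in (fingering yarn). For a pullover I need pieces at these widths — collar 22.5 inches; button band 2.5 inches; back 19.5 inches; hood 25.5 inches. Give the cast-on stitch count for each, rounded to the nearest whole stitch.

collar 146; button band 16; back 127; hood 166.

Rate = 13/2 = 6.5 sts per in.
collar: 22.5 × 6.5 = 146.25 → 146.
button band: 2.5 × 6.5 = 16.25 → 16.
back: 19.5 × 6.5 = 126.75 → 127.
hood: 25.5 × 6.5 = 165.75 → 166.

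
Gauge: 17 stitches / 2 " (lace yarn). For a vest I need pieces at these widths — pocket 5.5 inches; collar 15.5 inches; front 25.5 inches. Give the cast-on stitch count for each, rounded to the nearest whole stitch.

pocket 47; collar 132; front 217.

Rate = 17/2 = 8.5 sts per in.
pocket: 5.5 × 8.5 = 46.75 → 47.
collar: 15.5 × 8.5 = 131.75 → 132.
front: 25.5 × 8.5 = 216.75 → 217.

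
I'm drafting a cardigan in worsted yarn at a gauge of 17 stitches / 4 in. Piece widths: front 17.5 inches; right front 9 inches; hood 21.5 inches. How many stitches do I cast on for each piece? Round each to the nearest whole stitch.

Rate = 17/4 = 4.25 sts per in.
front: 17.5 × 4.25 = 74.38 → 74.
right front: 9 × 4.25 = 38.25 → 38.
hood: 21.5 × 4.25 = 91.38 → 91.

front 74; right front 38; hood 91.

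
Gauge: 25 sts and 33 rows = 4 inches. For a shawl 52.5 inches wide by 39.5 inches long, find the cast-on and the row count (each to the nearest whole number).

Stitch gauge = 25/4 = 6.25 sts/in; 52.5 × 6.25 = 328.12 → 328 sts.
Row gauge = 33/4 = 8.25 rows/in; 39.5 × 8.25 = 325.88 → 326 rows.

Cast on 328 stitches and work 326 rows.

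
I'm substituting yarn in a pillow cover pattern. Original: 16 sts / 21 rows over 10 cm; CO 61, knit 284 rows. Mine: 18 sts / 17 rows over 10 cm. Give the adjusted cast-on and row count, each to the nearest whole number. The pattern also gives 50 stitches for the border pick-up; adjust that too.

Cast on 69 stitches; work 230 rows; border pick-up 56 stitches.

Stitches: 61 × 18/16 = 68.62 → 69.
Rows: 284 × 17/21 = 229.90 → 230.
border pick-up: 50 × 18/16 = 56.25 → 56.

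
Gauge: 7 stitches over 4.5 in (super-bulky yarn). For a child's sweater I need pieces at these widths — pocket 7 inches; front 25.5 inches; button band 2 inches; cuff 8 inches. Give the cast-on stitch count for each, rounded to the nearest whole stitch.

pocket 11; front 40; button band 3; cuff 12.

Rate = 7/4.5 = 1.556 sts per in.
pocket: 7 × 1.556 = 10.89 → 11.
front: 25.5 × 1.556 = 39.67 → 40.
button band: 2 × 1.556 = 3.11 → 3.
cuff: 8 × 1.556 = 12.44 → 12.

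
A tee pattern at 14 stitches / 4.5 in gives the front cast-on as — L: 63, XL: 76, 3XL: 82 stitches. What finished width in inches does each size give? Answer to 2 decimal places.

14/4.5 = 3.111 sts per in.
L: 63 / 3.111 = 20.250 → 20.25 in.
XL: 76 / 3.111 = 24.429 → 24.43 in.
3XL: 82 / 3.111 = 26.357 → 26.36 in.

L 20.25 inches; XL 24.43 inches; 3XL 26.36 inches.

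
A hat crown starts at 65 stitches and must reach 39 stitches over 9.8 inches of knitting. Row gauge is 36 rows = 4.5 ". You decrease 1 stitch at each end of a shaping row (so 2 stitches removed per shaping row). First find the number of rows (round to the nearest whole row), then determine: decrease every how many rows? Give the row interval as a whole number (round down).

Rows = 9.8 × 8 = 78.4 → 78 rows.
Stitches to remove: 26 → 13 shaping rows (at 2 st each).
78 / 13 = 6.00 → every 6 rows.

Decrease every 6th row.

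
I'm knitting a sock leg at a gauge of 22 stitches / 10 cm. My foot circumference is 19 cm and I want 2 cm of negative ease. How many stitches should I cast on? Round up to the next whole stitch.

CO 38 sts.

Finished = 19 − 2 = 17 cm.
22 / 10 = 2.2 sts per cm.
17.00 × 2.2 = 37.40 sts.
→ 38 sts.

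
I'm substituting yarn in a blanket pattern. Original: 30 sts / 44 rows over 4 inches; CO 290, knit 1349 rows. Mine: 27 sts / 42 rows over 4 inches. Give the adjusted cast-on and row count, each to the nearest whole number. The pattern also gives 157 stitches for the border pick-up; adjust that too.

Stitches: 290 × 27/30 = 261.00 → 261.
Rows: 1349 × 42/44 = 1287.68 → 1288.
border pick-up: 157 × 27/30 = 141.30 → 141.

Cast on 261 stitches; work 1288 rows; border pick-up 141 stitches.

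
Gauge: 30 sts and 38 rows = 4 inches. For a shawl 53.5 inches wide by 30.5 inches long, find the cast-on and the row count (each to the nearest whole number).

Stitch gauge = 30/4 = 7.5 sts/in; 53.5 × 7.5 = 401.25 → 401 sts.
Row gauge = 38/4 = 9.5 rows/in; 30.5 × 9.5 = 289.75 → 290 rows.

Cast on 401 stitches and work 290 rows.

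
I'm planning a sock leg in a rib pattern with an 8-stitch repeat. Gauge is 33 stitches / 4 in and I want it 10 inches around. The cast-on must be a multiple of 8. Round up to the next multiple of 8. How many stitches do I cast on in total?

Cast on 88 stitches.

33 / 4 = 8.25 sts per inch.
10 × 8.25 = 82.50 sts.
Next multiple of 8: 88.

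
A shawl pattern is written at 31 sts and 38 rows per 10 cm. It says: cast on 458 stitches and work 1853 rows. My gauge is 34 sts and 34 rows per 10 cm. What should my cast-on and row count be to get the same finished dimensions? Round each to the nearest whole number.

Cast on 502 stitches; work 1658 rows.

Stitches: 458 × 34/31 = 502.32 → 502.
Rows: 1853 × 34/38 = 1657.95 → 1658.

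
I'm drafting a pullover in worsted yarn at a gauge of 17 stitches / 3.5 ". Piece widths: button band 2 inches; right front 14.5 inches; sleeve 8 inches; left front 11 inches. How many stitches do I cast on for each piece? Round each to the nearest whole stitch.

button band 10; right front 70; sleeve 39; left front 53.

Rate = 17/3.5 = 4.857 sts per in.
button band: 2 × 4.857 = 9.71 → 10.
right front: 14.5 × 4.857 = 70.43 → 70.
sleeve: 8 × 4.857 = 38.86 → 39.
left front: 11 × 4.857 = 53.43 → 53.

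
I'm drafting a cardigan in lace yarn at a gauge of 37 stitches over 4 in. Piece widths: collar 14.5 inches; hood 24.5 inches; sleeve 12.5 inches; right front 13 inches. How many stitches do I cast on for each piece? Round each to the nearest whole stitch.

Rate = 37/4 = 9.25 sts per in.
collar: 14.5 × 9.25 = 134.12 → 134.
hood: 24.5 × 9.25 = 226.62 → 227.
sleeve: 12.5 × 9.25 = 115.62 → 116.
right front: 13 × 9.25 = 120.25 → 120.

collar 134; hood 227; sleeve 116; right front 120.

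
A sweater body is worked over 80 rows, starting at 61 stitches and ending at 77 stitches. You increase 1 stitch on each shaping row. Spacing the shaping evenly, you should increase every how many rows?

Stitches to add: |77 − 61| = 16.
Shaping rows needed: 16 / 1 = 16.
80 rows / 16 = every 5 rows.

Increase every 5th row.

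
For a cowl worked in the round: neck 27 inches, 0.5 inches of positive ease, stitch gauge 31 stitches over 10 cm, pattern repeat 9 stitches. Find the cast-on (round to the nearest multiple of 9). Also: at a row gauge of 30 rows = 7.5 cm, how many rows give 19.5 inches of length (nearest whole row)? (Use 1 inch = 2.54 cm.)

Finished = 27 + 0.5 = 27.5 inches.
27.5 inches × 2.54 = 69.85 cm.
31/10 = 3.1 sts per cm; 69.85 × 3.1 = 216.53 sts.
Nearest multiple of 9 → 216.
19.5 inches = 49.53 cm; × 4 = 198.12 → 198 rows.

Cast on 216 stitches; work 198 rows.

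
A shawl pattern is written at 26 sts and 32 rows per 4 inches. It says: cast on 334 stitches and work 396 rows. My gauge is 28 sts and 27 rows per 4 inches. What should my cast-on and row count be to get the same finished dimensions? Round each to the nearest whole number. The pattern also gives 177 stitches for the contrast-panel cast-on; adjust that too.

Stitches: 334 × 28/26 = 359.69 → 360.
Rows: 396 × 27/32 = 334.12 → 334.
contrast-panel cast-on: 177 × 28/26 = 190.62 → 191.

Cast on 360 stitches; work 334 rows; contrast-panel cast-on 191 stitches.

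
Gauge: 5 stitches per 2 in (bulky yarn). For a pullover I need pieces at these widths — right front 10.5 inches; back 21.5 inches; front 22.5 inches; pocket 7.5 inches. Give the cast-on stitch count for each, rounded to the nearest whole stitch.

right front 26; back 54; front 56; pocket 19.

Rate = 5/2 = 2.5 sts per in.
right front: 10.5 × 2.5 = 26.25 → 26.
back: 21.5 × 2.5 = 53.75 → 54.
front: 22.5 × 2.5 = 56.25 → 56.
pocket: 7.5 × 2.5 = 18.75 → 19.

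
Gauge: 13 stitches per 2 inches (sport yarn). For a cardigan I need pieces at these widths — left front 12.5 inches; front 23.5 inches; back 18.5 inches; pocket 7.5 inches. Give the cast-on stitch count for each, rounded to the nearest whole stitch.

left front 81; front 153; back 120; pocket 49.

Rate = 13/2 = 6.5 sts per in.
left front: 12.5 × 6.5 = 81.25 → 81.
front: 23.5 × 6.5 = 152.75 → 153.
back: 18.5 × 6.5 = 120.25 → 120.
pocket: 7.5 × 6.5 = 48.75 → 49.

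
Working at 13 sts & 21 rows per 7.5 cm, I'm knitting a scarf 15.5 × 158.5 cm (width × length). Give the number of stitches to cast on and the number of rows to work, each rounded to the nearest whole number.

Stitch gauge = 13/7.5 = 1.733 sts/cm; 15.5 × 1.733 = 26.87 → 27 sts.
Row gauge = 21/7.5 = 2.8 rows/cm; 158.5 × 2.8 = 443.80 → 444 rows.

Cast on 27 stitches and work 444 rows.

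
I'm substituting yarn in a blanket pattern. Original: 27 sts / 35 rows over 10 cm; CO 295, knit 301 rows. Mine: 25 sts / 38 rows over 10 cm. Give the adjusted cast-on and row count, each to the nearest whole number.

Stitches: 295 × 25/27 = 273.15 → 273.
Rows: 301 × 38/35 = 326.80 → 327.

Cast on 273 stitches; work 327 rows.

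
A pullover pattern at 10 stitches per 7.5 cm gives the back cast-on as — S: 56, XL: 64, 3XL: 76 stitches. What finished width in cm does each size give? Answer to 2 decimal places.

S 42.00 cm; XL 48.00 cm; 3XL 57.00 cm.

10/7.5 = 1.333 sts per cm.
S: 56 / 1.333 = 42.000 → 42.00 cm.
XL: 64 / 1.333 = 48.000 → 48.00 cm.
3XL: 76 / 1.333 = 57.000 → 57.00 cm.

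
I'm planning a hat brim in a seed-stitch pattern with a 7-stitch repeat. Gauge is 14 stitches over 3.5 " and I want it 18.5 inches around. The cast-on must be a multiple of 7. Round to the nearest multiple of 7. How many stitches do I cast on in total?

77 stitches.

14 / 3.5 = 4 sts per inch.
18.5 × 4 = 74.00 sts.
Nearest multiple of 7: 77.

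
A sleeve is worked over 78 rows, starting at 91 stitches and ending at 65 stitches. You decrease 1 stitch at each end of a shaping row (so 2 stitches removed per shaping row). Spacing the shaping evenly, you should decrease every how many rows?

Decrease every 6th row.

Stitches to remove: |65 − 91| = 26.
Shaping rows needed: 26 / 2 = 13.
78 rows / 13 = every 6 rows.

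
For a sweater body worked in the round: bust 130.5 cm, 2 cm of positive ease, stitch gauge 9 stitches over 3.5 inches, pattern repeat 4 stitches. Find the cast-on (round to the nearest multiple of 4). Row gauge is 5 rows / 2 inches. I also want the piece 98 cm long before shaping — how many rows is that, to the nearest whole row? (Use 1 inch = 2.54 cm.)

Cast on 136 stitches; work 96 rows.

Finished = 130.5 + 2 = 132.5 cm.
132.5 cm × 1/2.54 = 52.17 inches.
9/3.5 = 2.571 sts per in; 52.17 × 2.571 = 134.14 sts.
Nearest multiple of 4 → 136.
98 cm = 38.58 inches; × 2.5 = 96.46 → 96 rows.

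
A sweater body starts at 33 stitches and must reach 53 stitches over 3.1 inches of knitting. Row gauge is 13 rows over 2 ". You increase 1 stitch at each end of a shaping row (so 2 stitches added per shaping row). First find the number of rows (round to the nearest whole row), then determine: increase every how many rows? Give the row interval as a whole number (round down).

Increase every 2nd row.

Rows = 3.1 × 6.5 = 20.2 → 20 rows.
Stitches to add: 20 → 10 shaping rows (at 2 st each).
20 / 10 = 2.00 → every 2 rows.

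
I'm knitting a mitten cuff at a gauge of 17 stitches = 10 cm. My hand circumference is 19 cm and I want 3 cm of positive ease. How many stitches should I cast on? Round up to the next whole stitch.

Finished = 19 + 3 = 22 cm.
17 / 10 = 1.7 sts per cm.
22.00 × 1.7 = 37.40 sts.
→ 38 sts.

Cast on 38 stitches.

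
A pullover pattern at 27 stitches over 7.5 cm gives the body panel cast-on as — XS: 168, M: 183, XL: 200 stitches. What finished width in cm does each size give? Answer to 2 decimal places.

27/7.5 = 3.6 sts per cm.
XS: 168 / 3.6 = 46.667 → 46.67 cm.
M: 183 / 3.6 = 50.833 → 50.83 cm.
XL: 200 / 3.6 = 55.556 → 55.56 cm.

XS 46.67 cm; M 50.83 cm; XL 55.56 cm.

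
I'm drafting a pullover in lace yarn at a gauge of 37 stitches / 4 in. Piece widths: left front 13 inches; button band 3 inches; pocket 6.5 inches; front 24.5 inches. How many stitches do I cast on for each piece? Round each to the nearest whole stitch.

Rate = 37/4 = 9.25 sts per in.
left front: 13 × 9.25 = 120.25 → 120.
button band: 3 × 9.25 = 27.75 → 28.
pocket: 6.5 × 9.25 = 60.12 → 60.
front: 24.5 × 9.25 = 226.62 → 227.

left front 120; button band 28; pocket 60; front 227.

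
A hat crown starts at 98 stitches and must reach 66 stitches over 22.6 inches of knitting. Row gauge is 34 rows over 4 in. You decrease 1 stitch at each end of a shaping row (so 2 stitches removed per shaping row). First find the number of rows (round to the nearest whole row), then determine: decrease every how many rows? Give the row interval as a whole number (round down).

Rows = 22.6 × 8.5 = 192.1 → 192 rows.
Stitches to remove: 32 → 16 shaping rows (at 2 st each).
192 / 16 = 12.00 → every 12 rows.

Decrease every 12th row.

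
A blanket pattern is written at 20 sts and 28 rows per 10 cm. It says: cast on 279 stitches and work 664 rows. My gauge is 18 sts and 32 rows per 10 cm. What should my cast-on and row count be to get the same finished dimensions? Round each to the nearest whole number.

Stitches: 279 × 18/20 = 251.10 → 251.
Rows: 664 × 32/28 = 758.86 → 759.

Cast on 251 stitches; work 759 rows.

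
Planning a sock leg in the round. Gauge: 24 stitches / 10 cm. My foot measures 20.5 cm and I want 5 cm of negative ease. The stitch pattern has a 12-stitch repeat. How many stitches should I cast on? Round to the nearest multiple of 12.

Finished = 20.5 − 5 = 15.5 cm.
24 / 10 = 2.4 sts/cm.
15.5 × 2.4 = 37.20 sts.
Nearest multiple of 12: 36.

CO 36 sts.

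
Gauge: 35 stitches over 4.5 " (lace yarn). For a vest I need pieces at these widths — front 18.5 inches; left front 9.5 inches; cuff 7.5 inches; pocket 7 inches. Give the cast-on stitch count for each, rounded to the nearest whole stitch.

front 144; left front 74; cuff 58; pocket 54.

Rate = 35/4.5 = 7.778 sts per in.
front: 18.5 × 7.778 = 143.89 → 144.
left front: 9.5 × 7.778 = 73.89 → 74.
cuff: 7.5 × 7.778 = 58.33 → 58.
pocket: 7 × 7.778 = 54.44 → 54.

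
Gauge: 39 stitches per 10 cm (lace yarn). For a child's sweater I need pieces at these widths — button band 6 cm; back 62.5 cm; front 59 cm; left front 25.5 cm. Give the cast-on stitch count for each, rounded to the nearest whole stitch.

button band 23; back 244; front 230; left front 99.

Rate = 39/10 = 3.9 sts per cm.
button band: 6 × 3.9 = 23.40 → 23.
back: 62.5 × 3.9 = 243.75 → 244.
front: 59 × 3.9 = 230.10 → 230.
left front: 25.5 × 3.9 = 99.45 → 99.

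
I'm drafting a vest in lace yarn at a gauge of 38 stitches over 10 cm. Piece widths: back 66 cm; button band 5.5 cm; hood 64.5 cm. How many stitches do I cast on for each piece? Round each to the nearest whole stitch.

Rate = 38/10 = 3.8 sts per cm.
back: 66 × 3.8 = 250.80 → 251.
button band: 5.5 × 3.8 = 20.90 → 21.
hood: 64.5 × 3.8 = 245.10 → 245.

back 251; button band 21; hood 245.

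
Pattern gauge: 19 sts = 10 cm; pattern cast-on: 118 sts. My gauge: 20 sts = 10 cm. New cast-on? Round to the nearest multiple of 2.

Scale factor = 20 / 19 = 1.053.
118 × 20 / 19 = 124.21 sts.
→ 124 sts.

124 stitches.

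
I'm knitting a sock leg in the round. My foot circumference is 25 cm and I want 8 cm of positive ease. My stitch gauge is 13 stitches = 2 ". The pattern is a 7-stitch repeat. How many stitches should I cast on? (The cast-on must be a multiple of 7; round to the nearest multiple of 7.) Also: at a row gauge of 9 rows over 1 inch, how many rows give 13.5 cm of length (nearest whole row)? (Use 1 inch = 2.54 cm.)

Cast on 84 stitches; work 48 rows.

Finished = 25 + 8 = 33 cm.
33 cm × 1/2.54 = 12.99 inches.
13/2 = 6.5 sts per in; 12.99 × 6.5 = 84.45 sts.
Nearest multiple of 7 → 84.
13.5 cm = 5.31 inches; × 9 = 47.83 → 48 rows.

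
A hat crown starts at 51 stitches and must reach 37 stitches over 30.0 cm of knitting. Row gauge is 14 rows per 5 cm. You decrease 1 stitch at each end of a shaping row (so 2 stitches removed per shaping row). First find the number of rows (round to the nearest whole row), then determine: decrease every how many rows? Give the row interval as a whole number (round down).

Rows = 30.0 × 2.8 = 84.0 → 84 rows.
Stitches to remove: 14 → 7 shaping rows (at 2 st each).
84 / 7 = 12.00 → every 12 rows.

Decrease every 12th row.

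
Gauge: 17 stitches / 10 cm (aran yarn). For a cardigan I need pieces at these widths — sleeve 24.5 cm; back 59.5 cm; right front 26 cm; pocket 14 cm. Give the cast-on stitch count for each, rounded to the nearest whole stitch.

Rate = 17/10 = 1.7 sts per cm.
sleeve: 24.5 × 1.7 = 41.65 → 42.
back: 59.5 × 1.7 = 101.15 → 101.
right front: 26 × 1.7 = 44.20 → 44.
pocket: 14 × 1.7 = 23.80 → 24.

sleeve 42; back 101; right front 44; pocket 24.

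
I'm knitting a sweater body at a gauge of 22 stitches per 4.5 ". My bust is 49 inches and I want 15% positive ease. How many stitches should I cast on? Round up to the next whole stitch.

276 stitches.

Finished = 49 × 1.15 = 56.35 in.
22 / 4.5 = 4.889 sts per inch.
56.35 × 4.889 = 275.49 sts.
→ 276 sts.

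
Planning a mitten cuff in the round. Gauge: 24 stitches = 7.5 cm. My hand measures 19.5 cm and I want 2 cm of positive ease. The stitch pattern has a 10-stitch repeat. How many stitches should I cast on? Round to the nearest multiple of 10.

CO 70 sts.

Finished = 19.5 + 2 = 21.5 cm.
24 / 7.5 = 3.2 sts/cm.
21.5 × 3.2 = 68.80 sts.
Nearest multiple of 10: 70.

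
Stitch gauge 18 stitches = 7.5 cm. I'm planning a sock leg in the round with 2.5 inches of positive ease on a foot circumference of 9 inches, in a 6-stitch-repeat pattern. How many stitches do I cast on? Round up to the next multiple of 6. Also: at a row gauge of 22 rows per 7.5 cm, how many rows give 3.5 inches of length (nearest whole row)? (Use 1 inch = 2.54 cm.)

Cast on 72 stitches; work 26 rows.

Finished = 9 + 2.5 = 11.5 inches.
11.5 inches × 2.54 = 29.21 cm.
18/7.5 = 2.4 sts per cm; 29.21 × 2.4 = 70.10 sts.
Next multiple of 6 → 72.
3.5 inches = 8.89 cm; × 2.933 = 26.08 → 26 rows.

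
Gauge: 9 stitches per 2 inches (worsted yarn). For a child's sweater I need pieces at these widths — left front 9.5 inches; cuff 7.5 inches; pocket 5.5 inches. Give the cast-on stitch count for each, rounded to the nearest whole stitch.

Rate = 9/2 = 4.5 sts per in.
left front: 9.5 × 4.5 = 42.75 → 43.
cuff: 7.5 × 4.5 = 33.75 → 34.
pocket: 5.5 × 4.5 = 24.75 → 25.

left front 43; cuff 34; pocket 25.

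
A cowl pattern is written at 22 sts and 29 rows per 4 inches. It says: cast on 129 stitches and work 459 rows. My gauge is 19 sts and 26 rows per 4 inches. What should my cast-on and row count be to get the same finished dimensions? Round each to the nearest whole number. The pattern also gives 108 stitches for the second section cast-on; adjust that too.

Cast on 111 stitches; work 412 rows; second section cast-on 93 stitches.

Stitches: 129 × 19/22 = 111.41 → 111.
Rows: 459 × 26/29 = 411.52 → 412.
second section cast-on: 108 × 19/22 = 93.27 → 93.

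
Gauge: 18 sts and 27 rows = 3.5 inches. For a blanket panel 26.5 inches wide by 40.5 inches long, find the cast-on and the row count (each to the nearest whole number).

Stitch gauge = 18/3.5 = 5.143 sts/in; 26.5 × 5.143 = 136.29 → 136 sts.
Row gauge = 27/3.5 = 7.714 rows/in; 40.5 × 7.714 = 312.43 → 312 rows.

Cast on 136 stitches and work 312 rows.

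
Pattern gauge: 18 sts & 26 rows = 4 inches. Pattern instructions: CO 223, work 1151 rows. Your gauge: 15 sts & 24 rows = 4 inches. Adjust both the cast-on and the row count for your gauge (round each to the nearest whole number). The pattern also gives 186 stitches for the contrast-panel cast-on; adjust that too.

Cast on 186 stitches; work 1062 rows; contrast-panel cast-on 155 stitches.

Stitches: 223 × 15/18 = 185.83 → 186.
Rows: 1151 × 24/26 = 1062.46 → 1062.
contrast-panel cast-on: 186 × 15/18 = 155.00 → 155.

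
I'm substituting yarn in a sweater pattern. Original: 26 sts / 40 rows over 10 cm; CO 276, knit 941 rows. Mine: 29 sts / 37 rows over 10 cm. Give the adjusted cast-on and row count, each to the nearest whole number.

Stitches: 276 × 29/26 = 307.85 → 308.
Rows: 941 × 37/40 = 870.42 → 870.

Cast on 308 stitches; work 870 rows.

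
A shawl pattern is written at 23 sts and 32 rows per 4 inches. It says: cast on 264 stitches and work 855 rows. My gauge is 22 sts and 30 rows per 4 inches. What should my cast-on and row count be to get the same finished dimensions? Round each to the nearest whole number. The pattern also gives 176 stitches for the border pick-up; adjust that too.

Stitches: 264 × 22/23 = 252.52 → 253.
Rows: 855 × 30/32 = 801.56 → 802.
border pick-up: 176 × 22/23 = 168.35 → 168.

Cast on 253 stitches; work 802 rows; border pick-up 168 stitches.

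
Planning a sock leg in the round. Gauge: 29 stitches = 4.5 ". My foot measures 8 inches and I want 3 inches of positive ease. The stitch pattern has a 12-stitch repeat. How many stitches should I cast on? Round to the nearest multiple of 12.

Finished = 8 + 3 = 11 inches.
29 / 4.5 = 6.444 sts/in.
11 × 6.444 = 70.89 sts.
Nearest multiple of 12: 72.

Cast on 72 stitches.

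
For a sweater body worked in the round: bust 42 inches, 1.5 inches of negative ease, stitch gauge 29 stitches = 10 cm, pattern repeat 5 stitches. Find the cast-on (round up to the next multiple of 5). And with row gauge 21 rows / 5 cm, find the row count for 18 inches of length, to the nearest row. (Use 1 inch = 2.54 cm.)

Cast on 300 stitches; work 192 rows.

Finished = 42 − 1.5 = 40.5 inches.
40.5 inches × 2.54 = 102.87 cm.
29/10 = 2.9 sts per cm; 102.87 × 2.9 = 298.32 sts.
Next multiple of 5 → 300.
18 inches = 45.72 cm; × 4.2 = 192.02 → 192 rows.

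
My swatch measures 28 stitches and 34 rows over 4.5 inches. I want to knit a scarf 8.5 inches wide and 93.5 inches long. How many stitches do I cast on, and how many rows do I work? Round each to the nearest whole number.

Cast on 53 stitches and work 706 rows.

Stitch gauge = 28/4.5 = 6.222 sts/in; 8.5 × 6.222 = 52.89 → 53 sts.
Row gauge = 34/4.5 = 7.556 rows/in; 93.5 × 7.556 = 706.44 → 706 rows.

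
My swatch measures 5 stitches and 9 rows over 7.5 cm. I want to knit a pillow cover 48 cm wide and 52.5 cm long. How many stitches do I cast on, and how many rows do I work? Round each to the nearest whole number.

Stitch gauge = 5/7.5 = 0.667 sts/cm; 48 × 0.667 = 32.00 → 32 sts.
Row gauge = 9/7.5 = 1.2 rows/cm; 52.5 × 1.2 = 63.00 → 63 rows.

Cast on 32 stitches and work 63 rows.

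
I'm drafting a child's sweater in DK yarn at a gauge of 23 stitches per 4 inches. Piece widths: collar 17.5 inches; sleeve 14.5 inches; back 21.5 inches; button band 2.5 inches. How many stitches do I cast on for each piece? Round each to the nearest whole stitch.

Rate = 23/4 = 5.75 sts per in.
collar: 17.5 × 5.75 = 100.62 → 101.
sleeve: 14.5 × 5.75 = 83.38 → 83.
back: 21.5 × 5.75 = 123.62 → 124.
button band: 2.5 × 5.75 = 14.38 → 14.

collar 101; sleeve 83; back 124; button band 14.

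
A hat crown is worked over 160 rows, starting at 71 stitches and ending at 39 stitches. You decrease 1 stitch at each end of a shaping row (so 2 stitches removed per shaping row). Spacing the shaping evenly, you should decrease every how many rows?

Decrease every 10th row.

Stitches to remove: |39 − 71| = 32.
Shaping rows needed: 32 / 2 = 16.
160 rows / 16 = every 10 rows.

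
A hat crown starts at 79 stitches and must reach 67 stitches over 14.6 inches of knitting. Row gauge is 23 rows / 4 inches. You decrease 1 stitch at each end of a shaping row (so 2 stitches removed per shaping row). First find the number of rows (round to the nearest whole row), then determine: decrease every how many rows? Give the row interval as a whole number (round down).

Decrease every 14th row.

Rows = 14.6 × 5.75 = 84.0 → 84 rows.
Stitches to remove: 12 → 6 shaping rows (at 2 st each).
84 / 6 = 14.00 → every 14 rows.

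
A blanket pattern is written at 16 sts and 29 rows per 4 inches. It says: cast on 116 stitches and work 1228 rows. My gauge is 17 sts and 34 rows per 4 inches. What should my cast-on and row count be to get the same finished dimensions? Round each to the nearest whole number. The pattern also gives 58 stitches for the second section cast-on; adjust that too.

Stitches: 116 × 17/16 = 123.25 → 123.
Rows: 1228 × 34/29 = 1439.72 → 1440.
second section cast-on: 58 × 17/16 = 61.62 → 62.

Cast on 123 stitches; work 1440 rows; second section cast-on 62 stitches.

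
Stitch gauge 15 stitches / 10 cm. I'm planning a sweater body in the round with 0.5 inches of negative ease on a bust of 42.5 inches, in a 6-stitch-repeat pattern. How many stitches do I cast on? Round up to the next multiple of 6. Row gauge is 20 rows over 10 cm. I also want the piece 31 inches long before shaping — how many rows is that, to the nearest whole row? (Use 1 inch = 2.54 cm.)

Cast on 162 stitches; work 157 rows.

Finished = 42.5 − 0.5 = 42 inches.
42 inches × 2.54 = 106.68 cm.
15/10 = 1.5 sts per cm; 106.68 × 1.5 = 160.02 sts.
Next multiple of 6 → 162.
31 inches = 78.74 cm; × 2 = 157.48 → 157 rows.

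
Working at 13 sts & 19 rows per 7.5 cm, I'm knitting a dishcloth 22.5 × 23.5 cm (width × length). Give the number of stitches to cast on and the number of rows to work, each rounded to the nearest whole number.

Cast on 39 stitches and work 60 rows.

Stitch gauge = 13/7.5 = 1.733 sts/cm; 22.5 × 1.733 = 39.00 → 39 sts.
Row gauge = 19/7.5 = 2.533 rows/cm; 23.5 × 2.533 = 59.53 → 60 rows.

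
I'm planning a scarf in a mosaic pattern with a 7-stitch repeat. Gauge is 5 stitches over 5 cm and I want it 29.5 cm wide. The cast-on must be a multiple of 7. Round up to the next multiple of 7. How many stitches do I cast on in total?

5 / 5 = 1 sts per cm.
29.5 × 1 = 29.50 sts.
Next multiple of 7: 35.

35 stitches.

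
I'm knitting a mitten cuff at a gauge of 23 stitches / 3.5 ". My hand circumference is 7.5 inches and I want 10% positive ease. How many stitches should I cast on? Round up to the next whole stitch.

Finished = 7.5 × 1.10 = 8.25 in.
23 / 3.5 = 6.571 sts per inch.
8.25 × 6.571 = 54.21 sts.
→ 55 sts.

CO 55 sts.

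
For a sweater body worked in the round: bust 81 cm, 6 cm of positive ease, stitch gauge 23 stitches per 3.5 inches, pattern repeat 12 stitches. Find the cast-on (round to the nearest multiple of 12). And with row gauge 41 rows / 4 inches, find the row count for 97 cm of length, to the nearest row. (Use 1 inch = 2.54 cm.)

Cast on 228 stitches; work 391 rows.

Finished = 81 + 6 = 87 cm.
87 cm × 1/2.54 = 34.25 inches.
23/3.5 = 6.571 sts per in; 34.25 × 6.571 = 225.08 sts.
Nearest multiple of 12 → 228.
97 cm = 38.19 inches; × 10.25 = 391.44 → 391 rows.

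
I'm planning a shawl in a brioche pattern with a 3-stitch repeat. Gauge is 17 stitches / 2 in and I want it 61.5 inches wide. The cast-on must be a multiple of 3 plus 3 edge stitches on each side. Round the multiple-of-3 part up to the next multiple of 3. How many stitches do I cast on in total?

17 / 2 = 8.5 sts per inch.
61.5 × 8.5 = 522.75 sts.
Less 6 edge sts → 516.75 for the repeat.
Next multiple of 3: 519.
Add back 6 edge sts → 525.

525 stitches.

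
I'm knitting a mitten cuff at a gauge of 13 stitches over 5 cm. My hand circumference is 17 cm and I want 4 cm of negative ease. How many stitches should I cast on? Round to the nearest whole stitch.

CO 34 sts.

Finished = 17 − 4 = 13 cm.
13 / 5 = 2.6 sts per cm.
13.00 × 2.6 = 33.80 sts.
→ 34 sts.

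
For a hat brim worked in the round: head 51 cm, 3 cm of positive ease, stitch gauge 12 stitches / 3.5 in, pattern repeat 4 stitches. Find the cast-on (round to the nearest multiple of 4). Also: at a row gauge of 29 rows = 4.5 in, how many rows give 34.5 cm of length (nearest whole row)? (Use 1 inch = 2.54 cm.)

Finished = 51 + 3 = 54 cm.
54 cm × 1/2.54 = 21.26 inches.
12/3.5 = 3.429 sts per in; 21.26 × 3.429 = 72.89 sts.
Nearest multiple of 4 → 72.
34.5 cm = 13.58 inches; × 6.444 = 87.53 → 88 rows.

Cast on 72 stitches; work 88 rows.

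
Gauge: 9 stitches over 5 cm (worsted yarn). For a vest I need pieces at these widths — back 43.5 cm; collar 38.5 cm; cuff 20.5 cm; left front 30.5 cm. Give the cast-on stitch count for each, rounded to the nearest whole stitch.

back 78; collar 69; cuff 37; left front 55.

Rate = 9/5 = 1.8 sts per cm.
back: 43.5 × 1.8 = 78.30 → 78.
collar: 38.5 × 1.8 = 69.30 → 69.
cuff: 20.5 × 1.8 = 36.90 → 37.
left front: 30.5 × 1.8 = 54.90 → 55.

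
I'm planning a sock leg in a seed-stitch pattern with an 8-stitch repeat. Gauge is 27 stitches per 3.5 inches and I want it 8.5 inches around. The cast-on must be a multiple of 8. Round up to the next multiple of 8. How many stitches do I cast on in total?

CO 72 sts.

27 / 3.5 = 7.714 sts per inch.
8.5 × 7.714 = 65.57 sts.
Next multiple of 8: 72.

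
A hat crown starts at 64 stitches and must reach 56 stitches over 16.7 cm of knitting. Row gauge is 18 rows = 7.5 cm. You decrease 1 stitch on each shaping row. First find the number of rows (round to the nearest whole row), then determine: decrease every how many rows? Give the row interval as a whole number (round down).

Decrease every 5th row.

Rows = 16.7 × 2.4 = 40.1 → 40 rows.
Stitches to remove: 8 → 8 shaping rows (at 1 st each).
40 / 8 = 5.00 → every 5 rows.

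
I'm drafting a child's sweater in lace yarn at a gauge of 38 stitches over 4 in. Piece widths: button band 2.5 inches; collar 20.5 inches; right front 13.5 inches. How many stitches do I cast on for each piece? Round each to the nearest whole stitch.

Rate = 38/4 = 9.5 sts per in.
button band: 2.5 × 9.5 = 23.75 → 24.
collar: 20.5 × 9.5 = 194.75 → 195.
right front: 13.5 × 9.5 = 128.25 → 128.

button band 24; collar 195; right front 128.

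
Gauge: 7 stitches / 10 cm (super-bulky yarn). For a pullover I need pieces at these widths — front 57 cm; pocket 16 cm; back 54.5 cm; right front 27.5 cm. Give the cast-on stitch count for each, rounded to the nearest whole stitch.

front 40; pocket 11; back 38; right front 19.

Rate = 7/10 = 0.7 sts per cm.
front: 57 × 0.7 = 39.90 → 40.
pocket: 16 × 0.7 = 11.20 → 11.
back: 54.5 × 0.7 = 38.15 → 38.
right front: 27.5 × 0.7 = 19.25 → 19.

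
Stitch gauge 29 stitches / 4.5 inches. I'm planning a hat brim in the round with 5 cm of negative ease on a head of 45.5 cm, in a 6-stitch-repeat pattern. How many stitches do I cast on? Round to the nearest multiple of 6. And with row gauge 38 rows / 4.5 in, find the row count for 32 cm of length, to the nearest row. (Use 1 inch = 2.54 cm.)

Cast on 102 stitches; work 106 rows.

Finished = 45.5 − 5 = 40.5 cm.
40.5 cm × 1/2.54 = 15.94 inches.
29/4.5 = 6.444 sts per in; 15.94 × 6.444 = 102.76 sts.
Nearest multiple of 6 → 102.
32 cm = 12.60 inches; × 8.444 = 106.39 → 106 rows.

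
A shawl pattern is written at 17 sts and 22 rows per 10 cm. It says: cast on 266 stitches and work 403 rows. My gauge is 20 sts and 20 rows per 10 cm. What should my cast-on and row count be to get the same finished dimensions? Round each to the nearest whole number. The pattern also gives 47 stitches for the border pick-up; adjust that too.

Stitches: 266 × 20/17 = 312.94 → 313.
Rows: 403 × 20/22 = 366.36 → 366.
border pick-up: 47 × 20/17 = 55.29 → 55.

Cast on 313 stitches; work 366 rows; border pick-up 55 stitches.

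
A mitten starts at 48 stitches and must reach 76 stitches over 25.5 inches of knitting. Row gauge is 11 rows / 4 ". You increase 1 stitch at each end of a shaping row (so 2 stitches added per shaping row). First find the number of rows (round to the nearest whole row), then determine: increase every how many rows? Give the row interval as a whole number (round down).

Increase every 5th row.

Rows = 25.5 × 2.75 = 70.1 → 70 rows.
Stitches to add: 28 → 14 shaping rows (at 2 st each).
70 / 14 = 5.00 → every 5 rows.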